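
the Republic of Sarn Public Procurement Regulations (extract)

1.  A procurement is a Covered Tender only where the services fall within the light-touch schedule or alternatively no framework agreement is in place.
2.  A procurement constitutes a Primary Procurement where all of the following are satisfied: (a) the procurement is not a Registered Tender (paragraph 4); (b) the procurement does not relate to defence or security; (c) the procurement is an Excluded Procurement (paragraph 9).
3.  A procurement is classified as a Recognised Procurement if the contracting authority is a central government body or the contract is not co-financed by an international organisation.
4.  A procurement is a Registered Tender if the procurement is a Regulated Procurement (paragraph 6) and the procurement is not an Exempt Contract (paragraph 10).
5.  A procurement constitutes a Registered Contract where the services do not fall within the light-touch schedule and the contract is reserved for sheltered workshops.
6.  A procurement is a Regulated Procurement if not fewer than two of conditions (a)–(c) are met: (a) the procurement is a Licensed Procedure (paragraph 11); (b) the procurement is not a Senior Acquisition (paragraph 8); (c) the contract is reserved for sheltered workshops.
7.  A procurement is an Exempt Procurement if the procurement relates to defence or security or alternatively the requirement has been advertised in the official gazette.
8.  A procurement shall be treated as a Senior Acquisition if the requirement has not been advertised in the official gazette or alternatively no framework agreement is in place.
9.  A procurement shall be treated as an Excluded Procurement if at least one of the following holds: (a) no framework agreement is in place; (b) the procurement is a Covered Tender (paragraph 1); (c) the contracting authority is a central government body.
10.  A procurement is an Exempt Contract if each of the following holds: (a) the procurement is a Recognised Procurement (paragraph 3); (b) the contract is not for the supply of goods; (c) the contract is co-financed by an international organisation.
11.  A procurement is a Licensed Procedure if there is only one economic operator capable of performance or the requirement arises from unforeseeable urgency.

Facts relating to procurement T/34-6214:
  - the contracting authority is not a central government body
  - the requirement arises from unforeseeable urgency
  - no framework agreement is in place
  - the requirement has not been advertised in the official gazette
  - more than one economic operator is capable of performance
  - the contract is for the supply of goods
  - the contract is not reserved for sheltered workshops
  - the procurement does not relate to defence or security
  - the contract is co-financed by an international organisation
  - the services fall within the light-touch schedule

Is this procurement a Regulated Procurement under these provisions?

paragraph 11 — Licensed Procedure: [there is only one economic operator capable of performance? no] OR [the requirement arises from unforeseeable urgency? yes] → satisfied.
paragraph 8 — Senior Acquisition: [the requirement has not been advertised in the official gazette? yes] OR [no framework agreement is in place? yes] → satisfied.
paragraph 6 — Regulated Procurement: Licensed Procedure (paragraph 11)? yes; not a Senior Acquisition (paragraph 8)? no; the contract is reserved for sheltered workshops? no — 1 of 3 hold (need ≥2) → not satisfied.

No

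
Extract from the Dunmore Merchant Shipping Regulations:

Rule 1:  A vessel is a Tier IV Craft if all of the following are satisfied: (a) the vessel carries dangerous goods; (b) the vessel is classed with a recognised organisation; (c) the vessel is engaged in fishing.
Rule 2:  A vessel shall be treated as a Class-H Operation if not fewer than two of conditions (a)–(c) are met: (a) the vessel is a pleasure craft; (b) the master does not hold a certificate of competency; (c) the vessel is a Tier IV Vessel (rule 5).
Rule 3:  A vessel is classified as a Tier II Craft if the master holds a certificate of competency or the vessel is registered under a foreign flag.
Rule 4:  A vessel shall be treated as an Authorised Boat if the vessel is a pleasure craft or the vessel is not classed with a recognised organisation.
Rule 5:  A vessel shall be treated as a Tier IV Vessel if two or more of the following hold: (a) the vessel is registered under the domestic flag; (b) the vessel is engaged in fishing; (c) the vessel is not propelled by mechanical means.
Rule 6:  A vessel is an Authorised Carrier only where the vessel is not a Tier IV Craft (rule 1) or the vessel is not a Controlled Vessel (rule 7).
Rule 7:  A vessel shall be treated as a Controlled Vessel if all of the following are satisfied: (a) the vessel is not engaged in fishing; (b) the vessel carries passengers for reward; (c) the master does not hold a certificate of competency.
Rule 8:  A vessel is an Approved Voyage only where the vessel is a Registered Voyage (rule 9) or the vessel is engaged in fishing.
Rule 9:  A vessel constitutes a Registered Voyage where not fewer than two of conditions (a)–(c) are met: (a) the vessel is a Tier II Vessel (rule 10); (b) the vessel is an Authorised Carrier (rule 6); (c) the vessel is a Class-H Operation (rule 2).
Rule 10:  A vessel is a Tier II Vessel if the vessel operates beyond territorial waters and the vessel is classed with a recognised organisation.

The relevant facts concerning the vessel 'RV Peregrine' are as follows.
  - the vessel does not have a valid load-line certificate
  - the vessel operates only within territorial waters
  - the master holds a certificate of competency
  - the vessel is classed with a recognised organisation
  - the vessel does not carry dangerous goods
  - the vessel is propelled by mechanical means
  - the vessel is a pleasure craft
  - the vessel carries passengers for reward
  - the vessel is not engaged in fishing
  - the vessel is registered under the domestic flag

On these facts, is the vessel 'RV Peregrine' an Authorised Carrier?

Yes

Under rule 1: the vessel carries dangerous goods? no; and the vessel is classed with a recognised organisation? yes; and the vessel is engaged in fishing? no. So the vessel is not a Tier IV Craft.
Under rule 7: the vessel is not engaged in fishing? yes; and the vessel carries passengers for reward? yes; and the master does not hold a certificate of competency? no. So the vessel is not a Controlled Vessel.
Under rule 6: not a Tier IV Craft (rule 1)? yes; or not a Controlled Vessel (rule 7)? yes. So the vessel is an Authorised Carrier.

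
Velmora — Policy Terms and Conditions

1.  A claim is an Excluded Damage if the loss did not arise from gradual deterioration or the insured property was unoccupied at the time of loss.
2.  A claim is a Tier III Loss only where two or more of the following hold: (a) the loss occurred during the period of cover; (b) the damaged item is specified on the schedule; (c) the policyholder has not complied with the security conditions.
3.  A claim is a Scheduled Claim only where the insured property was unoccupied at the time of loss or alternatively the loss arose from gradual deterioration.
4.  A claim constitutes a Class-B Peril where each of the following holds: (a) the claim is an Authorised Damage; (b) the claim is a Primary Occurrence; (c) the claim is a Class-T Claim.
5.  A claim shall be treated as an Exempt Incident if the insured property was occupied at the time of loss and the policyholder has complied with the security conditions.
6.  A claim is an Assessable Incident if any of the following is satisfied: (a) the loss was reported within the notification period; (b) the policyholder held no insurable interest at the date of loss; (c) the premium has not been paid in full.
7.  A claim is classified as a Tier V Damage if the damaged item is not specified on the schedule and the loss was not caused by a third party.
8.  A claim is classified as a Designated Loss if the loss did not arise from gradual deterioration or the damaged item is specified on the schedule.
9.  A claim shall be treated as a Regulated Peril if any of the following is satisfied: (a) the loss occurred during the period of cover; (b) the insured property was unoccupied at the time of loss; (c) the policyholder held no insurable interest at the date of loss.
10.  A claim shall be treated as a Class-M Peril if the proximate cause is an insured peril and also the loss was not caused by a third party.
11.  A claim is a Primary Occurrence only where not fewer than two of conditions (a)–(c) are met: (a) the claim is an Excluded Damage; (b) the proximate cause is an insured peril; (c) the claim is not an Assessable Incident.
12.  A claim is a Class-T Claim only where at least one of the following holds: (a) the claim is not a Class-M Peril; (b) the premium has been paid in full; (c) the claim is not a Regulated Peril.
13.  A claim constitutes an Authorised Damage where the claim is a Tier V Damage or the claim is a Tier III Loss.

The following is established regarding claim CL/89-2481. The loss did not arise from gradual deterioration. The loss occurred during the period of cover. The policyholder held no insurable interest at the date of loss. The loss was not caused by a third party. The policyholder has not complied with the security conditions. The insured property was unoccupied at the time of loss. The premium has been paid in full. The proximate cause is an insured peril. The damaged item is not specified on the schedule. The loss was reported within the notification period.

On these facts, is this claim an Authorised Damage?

paragraph 7 — Tier V Damage: [the damaged item is not specified on the schedule? yes] AND [the loss was not caused by a third party? yes] → satisfied.
paragraph 2 — Tier III Loss: the loss occurred during the period of cover? yes; the damaged item is specified on the schedule? no; the policyholder has not complied with the security conditions? yes — 2 of 3 hold (need ≥2) → satisfied.
paragraph 13 — Authorised Damage: [Tier V Damage (paragraph 7)? yes] OR [Tier III Loss (paragraph 2)? yes] → satisfied.

Yes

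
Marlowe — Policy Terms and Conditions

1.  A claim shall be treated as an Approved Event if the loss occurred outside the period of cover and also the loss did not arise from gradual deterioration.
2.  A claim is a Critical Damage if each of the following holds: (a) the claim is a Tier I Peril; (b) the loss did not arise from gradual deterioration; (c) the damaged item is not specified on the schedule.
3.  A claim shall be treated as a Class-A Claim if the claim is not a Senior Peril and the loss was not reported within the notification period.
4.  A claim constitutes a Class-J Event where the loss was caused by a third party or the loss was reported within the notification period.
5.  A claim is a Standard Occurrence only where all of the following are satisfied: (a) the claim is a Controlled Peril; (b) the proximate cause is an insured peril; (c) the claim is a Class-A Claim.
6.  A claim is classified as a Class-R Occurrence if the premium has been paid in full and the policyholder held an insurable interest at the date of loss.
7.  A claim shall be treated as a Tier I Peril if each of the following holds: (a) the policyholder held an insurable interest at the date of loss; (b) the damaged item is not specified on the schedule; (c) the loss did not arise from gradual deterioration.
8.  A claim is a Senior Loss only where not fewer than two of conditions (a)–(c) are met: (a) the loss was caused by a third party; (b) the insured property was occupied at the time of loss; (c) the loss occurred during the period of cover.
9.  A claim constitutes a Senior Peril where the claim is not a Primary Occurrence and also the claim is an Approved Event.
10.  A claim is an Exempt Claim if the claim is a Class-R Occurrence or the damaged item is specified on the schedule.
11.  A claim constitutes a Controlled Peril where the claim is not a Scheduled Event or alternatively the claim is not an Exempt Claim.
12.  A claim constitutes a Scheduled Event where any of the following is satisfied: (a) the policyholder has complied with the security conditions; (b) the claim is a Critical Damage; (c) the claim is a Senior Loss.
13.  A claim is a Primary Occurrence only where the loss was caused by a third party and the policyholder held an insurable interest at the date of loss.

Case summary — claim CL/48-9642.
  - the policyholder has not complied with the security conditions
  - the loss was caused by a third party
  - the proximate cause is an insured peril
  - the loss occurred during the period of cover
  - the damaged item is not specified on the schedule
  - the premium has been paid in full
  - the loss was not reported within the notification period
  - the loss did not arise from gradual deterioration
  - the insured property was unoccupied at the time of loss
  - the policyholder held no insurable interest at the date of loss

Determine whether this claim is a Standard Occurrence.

Yes

Under paragraph 7: the policyholder held an insurable interest at the date of loss? no; and the damaged item is not specified on the schedule? yes; and the loss did not arise from gradual deterioration? yes. So the claim is not a Tier I Peril.
Under paragraph 2: Tier I Peril (paragraph 7)? no; and the loss did not arise from gradual deterioration? yes; and the damaged item is not specified on the schedule? yes. So the claim is not a Critical Damage.
Under paragraph 8: the loss was caused by a third party? yes; the insured property was occupied at the time of loss? no; the loss occurred during the period of cover? yes — 2 of 3 hold (need ≥2) → satisfied.
Under paragraph 12: the policyholder has complied with the security conditions? no; or Critical Damage (paragraph 2)? no; or Senior Loss (paragraph 8)? yes. So the claim is a Scheduled Event.
Under paragraph 6: the premium has been paid in full? yes; and the policyholder held an insurable interest at the date of loss? no. So the claim is not a Class-R Occurrence.
Under paragraph 10: Class-R Occurrence (paragraph 6)? no; or the damaged item is specified on the schedule? no. So the claim is not an Exempt Claim.
Under paragraph 11: not a Scheduled Event (paragraph 12)? no; or not an Exempt Claim (paragraph 10)? yes. So the claim is a Controlled Peril.
Under paragraph 13: the loss was caused by a third party? yes; and the policyholder held an insurable interest at the date of loss? no. So the claim is not a Primary Occurrence.
Under paragraph 1: the loss occurred outside the period of cover? no; and the loss did not arise from gradual deterioration? yes. So the claim is not an Approved Event.
Under paragraph 9: not a Primary Occurrence (paragraph 13)? yes; and Approved Event (paragraph 1)? no. So the claim is not a Senior Peril.
Under paragraph 3: not a Senior Peril (paragraph 9)? yes; and the loss was not reported within the notification period? yes. So the claim is a Class-A Claim.
Under paragraph 5: Controlled Peril (paragraph 11)? yes; and the proximate cause is an insured peril? yes; and Class-A Claim (paragraph 3)? yes. So the claim is a Standard Occurrence.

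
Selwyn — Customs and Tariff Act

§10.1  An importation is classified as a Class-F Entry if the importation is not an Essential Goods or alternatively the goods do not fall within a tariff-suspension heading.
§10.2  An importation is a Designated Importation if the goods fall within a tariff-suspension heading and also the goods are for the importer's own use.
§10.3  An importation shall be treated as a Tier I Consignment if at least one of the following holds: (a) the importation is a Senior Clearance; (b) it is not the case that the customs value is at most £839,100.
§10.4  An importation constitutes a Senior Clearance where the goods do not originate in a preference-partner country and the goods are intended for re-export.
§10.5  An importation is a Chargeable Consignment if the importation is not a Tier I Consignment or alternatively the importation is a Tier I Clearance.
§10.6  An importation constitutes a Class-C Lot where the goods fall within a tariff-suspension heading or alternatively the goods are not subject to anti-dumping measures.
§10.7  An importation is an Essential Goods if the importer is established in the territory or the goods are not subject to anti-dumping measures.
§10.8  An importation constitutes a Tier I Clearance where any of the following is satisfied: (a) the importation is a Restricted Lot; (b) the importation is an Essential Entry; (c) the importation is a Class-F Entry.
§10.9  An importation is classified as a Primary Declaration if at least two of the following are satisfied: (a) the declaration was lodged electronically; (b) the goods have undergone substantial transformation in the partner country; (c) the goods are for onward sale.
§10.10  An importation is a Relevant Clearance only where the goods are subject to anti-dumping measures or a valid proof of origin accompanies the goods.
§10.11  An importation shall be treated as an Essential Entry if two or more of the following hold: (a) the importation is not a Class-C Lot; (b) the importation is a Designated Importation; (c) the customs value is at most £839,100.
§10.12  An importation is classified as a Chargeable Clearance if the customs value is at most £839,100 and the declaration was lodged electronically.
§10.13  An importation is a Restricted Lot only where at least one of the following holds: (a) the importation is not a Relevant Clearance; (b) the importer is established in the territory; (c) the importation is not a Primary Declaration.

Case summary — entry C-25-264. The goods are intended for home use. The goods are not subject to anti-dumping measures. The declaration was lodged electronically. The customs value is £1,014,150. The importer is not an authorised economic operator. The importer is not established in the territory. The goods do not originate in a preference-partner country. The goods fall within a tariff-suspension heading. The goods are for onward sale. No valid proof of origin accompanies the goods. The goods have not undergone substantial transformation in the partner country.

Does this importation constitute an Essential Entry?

Under §10.6: the goods fall within a tariff-suspension heading? yes; or the goods are not subject to anti-dumping measures? yes. So the importation is a Class-C Lot.
Under §10.2: the goods fall within a tariff-suspension heading? yes; and the goods are for the importer's own use? no. So the importation is not a Designated Importation.
Under §10.11: not a Class-C Lot (§10.6)? no; Designated Importation (§10.2)? no; customs value: £1,014,150 ≤ £839,100? no — 0 of 3 hold (need ≥2) → not satisfied.

No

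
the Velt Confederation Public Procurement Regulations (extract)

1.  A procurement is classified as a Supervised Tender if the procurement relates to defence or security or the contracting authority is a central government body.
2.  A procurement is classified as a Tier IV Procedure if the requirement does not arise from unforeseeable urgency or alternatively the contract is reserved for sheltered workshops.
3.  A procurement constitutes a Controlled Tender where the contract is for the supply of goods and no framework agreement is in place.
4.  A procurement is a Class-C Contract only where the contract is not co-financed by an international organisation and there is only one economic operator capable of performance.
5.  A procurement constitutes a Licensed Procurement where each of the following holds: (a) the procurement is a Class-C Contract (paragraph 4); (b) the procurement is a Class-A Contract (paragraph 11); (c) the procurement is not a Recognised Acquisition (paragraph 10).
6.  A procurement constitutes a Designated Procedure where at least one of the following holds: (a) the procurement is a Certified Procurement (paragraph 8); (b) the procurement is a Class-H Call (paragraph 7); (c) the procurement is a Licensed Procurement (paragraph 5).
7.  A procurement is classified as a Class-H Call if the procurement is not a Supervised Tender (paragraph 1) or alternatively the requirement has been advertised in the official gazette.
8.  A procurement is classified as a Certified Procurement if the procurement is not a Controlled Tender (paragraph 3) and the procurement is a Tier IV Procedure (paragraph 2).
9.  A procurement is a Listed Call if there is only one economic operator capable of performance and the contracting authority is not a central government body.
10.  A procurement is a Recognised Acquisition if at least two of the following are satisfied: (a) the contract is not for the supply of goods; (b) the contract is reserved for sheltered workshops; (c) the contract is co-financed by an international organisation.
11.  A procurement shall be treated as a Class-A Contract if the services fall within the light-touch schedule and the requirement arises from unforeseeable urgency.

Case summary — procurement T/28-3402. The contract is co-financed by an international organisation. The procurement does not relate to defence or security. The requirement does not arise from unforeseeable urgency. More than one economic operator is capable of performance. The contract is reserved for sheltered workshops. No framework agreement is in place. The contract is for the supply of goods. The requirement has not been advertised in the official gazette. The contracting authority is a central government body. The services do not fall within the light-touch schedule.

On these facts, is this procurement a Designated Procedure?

No

paragraph 3 — Controlled Tender: [the contract is for the supply of goods? yes] AND [no framework agreement is in place? yes] → satisfied.
paragraph 2 — Tier IV Procedure: [the requirement does not arise from unforeseeable urgency? yes] OR [the contract is reserved for sheltered workshops? yes] → satisfied.
paragraph 8 — Certified Procurement: [not a Controlled Tender (paragraph 3)? no] AND [Tier IV Procedure (paragraph 2)? yes] → not satisfied.
paragraph 1 — Supervised Tender: [the procurement relates to defence or security? no] OR [the contracting authority is a central government body? yes] → satisfied.
paragraph 7 — Class-H Call: [not a Supervised Tender (paragraph 1)? no] OR [the requirement has been advertised in the official gazette? no] → not satisfied.
paragraph 4 — Class-C Contract: [the contract is not co-financed by an international organisation? no] AND [there is only one economic operator capable of performance? no] → not satisfied.
paragraph 11 — Class-A Contract: [the services fall within the light-touch schedule? no] AND [the requirement arises from unforeseeable urgency? no] → not satisfied.
paragraph 10 — Recognised Acquisition: the contract is not for the supply of goods? no; the contract is reserved for sheltered workshops? yes; the contract is co-financed by an international organisation? yes — 2 of 3 hold (need ≥2) → satisfied.
paragraph 5 — Licensed Procurement: [Class-C Contract (paragraph 4)? no] AND [Class-A Contract (paragraph 11)? no] AND [not a Recognised Acquisition (paragraph 10)? no] → not satisfied.
paragraph 6 — Designated Procedure: [Certified Procurement (paragraph 8)? no] OR [Class-H Call (paragraph 7)? no] OR [Licensed Procurement (paragraph 5)? no] → not satisfied.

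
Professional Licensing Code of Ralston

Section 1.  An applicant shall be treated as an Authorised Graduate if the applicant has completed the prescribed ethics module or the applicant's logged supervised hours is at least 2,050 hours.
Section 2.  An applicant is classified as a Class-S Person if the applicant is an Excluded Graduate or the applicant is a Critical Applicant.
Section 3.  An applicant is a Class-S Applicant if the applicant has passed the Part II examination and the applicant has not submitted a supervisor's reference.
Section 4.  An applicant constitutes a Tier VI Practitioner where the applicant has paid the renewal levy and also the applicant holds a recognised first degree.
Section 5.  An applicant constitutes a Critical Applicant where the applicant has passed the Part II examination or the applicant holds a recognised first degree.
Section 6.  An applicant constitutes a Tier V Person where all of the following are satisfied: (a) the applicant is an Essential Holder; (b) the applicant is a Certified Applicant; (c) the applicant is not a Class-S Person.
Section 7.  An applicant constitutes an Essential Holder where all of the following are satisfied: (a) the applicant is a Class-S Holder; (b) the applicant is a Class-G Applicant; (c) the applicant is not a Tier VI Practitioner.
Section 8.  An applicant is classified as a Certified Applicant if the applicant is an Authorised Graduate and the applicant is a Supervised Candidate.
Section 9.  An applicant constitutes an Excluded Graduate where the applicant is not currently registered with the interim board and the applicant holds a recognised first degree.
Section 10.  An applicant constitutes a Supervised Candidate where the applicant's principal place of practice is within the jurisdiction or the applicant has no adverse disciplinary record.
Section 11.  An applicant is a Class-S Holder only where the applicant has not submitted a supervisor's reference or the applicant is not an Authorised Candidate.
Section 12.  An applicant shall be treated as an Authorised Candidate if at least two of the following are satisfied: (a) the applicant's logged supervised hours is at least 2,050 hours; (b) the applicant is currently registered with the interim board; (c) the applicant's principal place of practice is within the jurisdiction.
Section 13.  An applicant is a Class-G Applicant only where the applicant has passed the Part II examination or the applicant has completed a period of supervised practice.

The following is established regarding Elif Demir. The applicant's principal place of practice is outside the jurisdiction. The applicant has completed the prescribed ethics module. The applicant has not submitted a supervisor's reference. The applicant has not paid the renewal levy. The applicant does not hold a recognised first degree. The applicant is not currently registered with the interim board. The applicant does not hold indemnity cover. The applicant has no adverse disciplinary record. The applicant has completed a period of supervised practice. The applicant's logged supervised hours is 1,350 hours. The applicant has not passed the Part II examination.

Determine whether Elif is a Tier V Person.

section 12 — Authorised Candidate: applicant's logged supervised hours: 1,350 hours ≥ 2,050 hours? no; the applicant is currently registered with the interim board? no; the applicant's principal place of practice is within the jurisdiction? no — 0 of 3 hold (need ≥2) → not satisfied.
section 11 — Class-S Holder: [the applicant has not submitted a supervisor's reference? yes] OR [not an Authorised Candidate (section 12)? yes] → satisfied.
section 13 — Class-G Applicant: [the applicant has passed the Part II examination? no] OR [the applicant has completed a period of supervised practice? yes] → satisfied.
section 4 — Tier VI Practitioner: [the applicant has paid the renewal levy? no] AND [the applicant holds a recognised first degree? no] → not satisfied.
section 7 — Essential Holder: [Class-S Holder (section 11)? yes] AND [Class-G Applicant (section 13)? yes] AND [not a Tier VI Practitioner (section 4)? yes] → satisfied.
section 1 — Authorised Graduate: [the applicant has completed the prescribed ethics module? yes] OR [applicant's logged supervised hours: 1,350 hours ≥ 2,050 hours? no] → satisfied.
section 10 — Supervised Candidate: [the applicant's principal place of practice is within the jurisdiction? no] OR [the applicant has no adverse disciplinary record? yes] → satisfied.
section 8 — Certified Applicant: [Authorised Graduate (section 1)? yes] AND [Supervised Candidate (section 10)? yes] → satisfied.
section 9 — Excluded Graduate: [the applicant is not currently registered with the interim board? yes] AND [the applicant holds a recognised first degree? no] → not satisfied.
section 5 — Critical Applicant: [the applicant has passed the Part II examination? no] OR [the applicant holds a recognised first degree? no] → not satisfied.
section 2 — Class-S Person: [Excluded Graduate (section 9)? no] OR [Critical Applicant (section 5)? no] → not satisfied.
section 6 — Tier V Person: [Essential Holder (section 7)? yes] AND [Certified Applicant (section 8)? yes] AND [not a Class-S Person (section 2)? yes] → satisfied.

Yes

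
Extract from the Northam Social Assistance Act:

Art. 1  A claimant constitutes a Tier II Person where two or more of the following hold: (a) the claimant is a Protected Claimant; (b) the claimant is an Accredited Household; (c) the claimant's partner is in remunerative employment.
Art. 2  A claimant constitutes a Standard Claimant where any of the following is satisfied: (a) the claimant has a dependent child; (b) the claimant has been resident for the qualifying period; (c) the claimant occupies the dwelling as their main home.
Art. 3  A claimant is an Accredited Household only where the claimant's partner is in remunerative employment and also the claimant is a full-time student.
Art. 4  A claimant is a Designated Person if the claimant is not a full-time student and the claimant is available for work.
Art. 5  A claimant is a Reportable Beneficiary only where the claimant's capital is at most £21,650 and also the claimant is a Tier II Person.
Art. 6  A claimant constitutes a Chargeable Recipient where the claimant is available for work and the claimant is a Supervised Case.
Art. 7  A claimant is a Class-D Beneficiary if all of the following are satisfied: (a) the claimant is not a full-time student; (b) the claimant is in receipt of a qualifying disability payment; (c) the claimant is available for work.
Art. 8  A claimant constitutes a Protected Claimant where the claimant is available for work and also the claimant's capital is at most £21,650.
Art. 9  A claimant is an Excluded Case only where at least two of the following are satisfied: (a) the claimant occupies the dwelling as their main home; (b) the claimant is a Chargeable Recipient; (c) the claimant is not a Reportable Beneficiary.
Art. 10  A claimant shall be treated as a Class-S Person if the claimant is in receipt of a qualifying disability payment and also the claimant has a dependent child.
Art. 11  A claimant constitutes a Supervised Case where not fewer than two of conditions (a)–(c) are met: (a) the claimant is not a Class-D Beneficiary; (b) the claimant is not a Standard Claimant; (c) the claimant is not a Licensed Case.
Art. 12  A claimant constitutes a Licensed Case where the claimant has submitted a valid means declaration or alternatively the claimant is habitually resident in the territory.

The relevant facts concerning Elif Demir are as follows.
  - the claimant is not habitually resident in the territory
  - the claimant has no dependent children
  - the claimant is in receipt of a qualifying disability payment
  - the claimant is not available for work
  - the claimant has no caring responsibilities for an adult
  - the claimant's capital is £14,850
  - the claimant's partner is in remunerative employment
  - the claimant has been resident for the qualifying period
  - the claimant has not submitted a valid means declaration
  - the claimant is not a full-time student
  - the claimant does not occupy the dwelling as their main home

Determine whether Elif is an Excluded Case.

No

article 7 — Class-D Beneficiary: [the claimant is not a full-time student? yes] AND [the claimant is in receipt of a qualifying disability payment? yes] AND [the claimant is available for work? no] → not satisfied.
article 2 — Standard Claimant: [the claimant has a dependent child? no] OR [the claimant has been resident for the qualifying period? yes] OR [the claimant occupies the dwelling as their main home? no] → satisfied.
article 12 — Licensed Case: [the claimant has submitted a valid means declaration? no] OR [the claimant is habitually resident in the territory? no] → not satisfied.
article 11 — Supervised Case: not a Class-D Beneficiary (article 7)? yes; not a Standard Claimant (article 2)? no; not a Licensed Case (article 12)? yes — 2 of 3 hold (need ≥2) → satisfied.
article 6 — Chargeable Recipient: [the claimant is available for work? no] AND [Supervised Case (article 11)? yes] → not satisfied.
article 8 — Protected Claimant: [the claimant is available for work? no] AND [claimant's capital: £14,850 ≤ £21,650? yes] → not satisfied.
article 3 — Accredited Household: [the claimant's partner is in remunerative employment? yes] AND [the claimant is a full-time student? no] → not satisfied.
article 1 — Tier II Person: Protected Claimant (article 8)? no; Accredited Household (article 3)? no; the claimant's partner is in remunerative employment? yes — 1 of 3 hold (need ≥2) → not satisfied.
article 5 — Reportable Beneficiary: [claimant's capital: £14,850 ≤ £21,650? yes] AND [Tier II Person (article 1)? no] → not satisfied.
article 9 — Excluded Case: the claimant occupies the dwelling as their main home? no; Chargeable Recipient (article 6)? no; not a Reportable Beneficiary (article 5)? yes — 1 of 3 hold (need ≥2) → not satisfied.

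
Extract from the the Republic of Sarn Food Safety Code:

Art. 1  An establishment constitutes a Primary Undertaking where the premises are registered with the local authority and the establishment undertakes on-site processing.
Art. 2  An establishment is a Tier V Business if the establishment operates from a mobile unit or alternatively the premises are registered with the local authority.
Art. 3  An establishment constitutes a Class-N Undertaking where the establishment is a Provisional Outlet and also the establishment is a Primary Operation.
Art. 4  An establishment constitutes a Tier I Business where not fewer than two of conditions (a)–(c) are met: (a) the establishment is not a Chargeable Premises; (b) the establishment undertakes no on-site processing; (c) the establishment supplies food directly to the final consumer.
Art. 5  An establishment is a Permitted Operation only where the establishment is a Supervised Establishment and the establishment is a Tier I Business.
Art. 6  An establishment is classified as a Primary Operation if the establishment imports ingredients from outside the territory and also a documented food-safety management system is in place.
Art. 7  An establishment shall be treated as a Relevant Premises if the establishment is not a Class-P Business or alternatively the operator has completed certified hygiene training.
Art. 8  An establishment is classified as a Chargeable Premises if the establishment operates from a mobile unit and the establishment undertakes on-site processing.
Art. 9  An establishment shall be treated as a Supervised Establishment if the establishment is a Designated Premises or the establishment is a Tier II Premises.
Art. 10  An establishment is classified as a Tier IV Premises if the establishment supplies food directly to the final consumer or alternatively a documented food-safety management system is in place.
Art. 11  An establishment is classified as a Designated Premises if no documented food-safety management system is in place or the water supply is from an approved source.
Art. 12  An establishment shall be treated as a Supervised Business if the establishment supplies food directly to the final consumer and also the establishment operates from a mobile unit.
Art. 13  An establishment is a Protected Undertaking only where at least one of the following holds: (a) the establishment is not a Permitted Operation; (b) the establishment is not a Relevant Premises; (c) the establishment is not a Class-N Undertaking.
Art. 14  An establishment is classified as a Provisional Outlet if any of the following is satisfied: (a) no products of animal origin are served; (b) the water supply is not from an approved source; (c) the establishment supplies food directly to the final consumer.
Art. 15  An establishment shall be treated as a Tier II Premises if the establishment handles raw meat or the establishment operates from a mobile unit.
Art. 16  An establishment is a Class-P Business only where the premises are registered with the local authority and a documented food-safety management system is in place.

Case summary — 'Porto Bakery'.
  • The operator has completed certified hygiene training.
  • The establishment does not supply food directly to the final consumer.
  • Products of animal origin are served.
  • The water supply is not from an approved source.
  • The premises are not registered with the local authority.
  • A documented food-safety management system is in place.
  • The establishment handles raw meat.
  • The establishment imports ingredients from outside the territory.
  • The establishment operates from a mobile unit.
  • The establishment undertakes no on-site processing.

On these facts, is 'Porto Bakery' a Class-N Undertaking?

Under article 14: no products of animal origin are served? no; or the water supply is not from an approved source? yes; or the establishment supplies food directly to the final consumer? no. So the establishment is a Provisional Outlet.
Under article 6: the establishment imports ingredients from outside the territory? yes; and a documented food-safety management system is in place? yes. So the establishment is a Primary Operation.
Under article 3: Provisional Outlet (article 14)? yes; and Primary Operation (article 6)? yes. So the establishment is a Class-N Undertaking.

Yes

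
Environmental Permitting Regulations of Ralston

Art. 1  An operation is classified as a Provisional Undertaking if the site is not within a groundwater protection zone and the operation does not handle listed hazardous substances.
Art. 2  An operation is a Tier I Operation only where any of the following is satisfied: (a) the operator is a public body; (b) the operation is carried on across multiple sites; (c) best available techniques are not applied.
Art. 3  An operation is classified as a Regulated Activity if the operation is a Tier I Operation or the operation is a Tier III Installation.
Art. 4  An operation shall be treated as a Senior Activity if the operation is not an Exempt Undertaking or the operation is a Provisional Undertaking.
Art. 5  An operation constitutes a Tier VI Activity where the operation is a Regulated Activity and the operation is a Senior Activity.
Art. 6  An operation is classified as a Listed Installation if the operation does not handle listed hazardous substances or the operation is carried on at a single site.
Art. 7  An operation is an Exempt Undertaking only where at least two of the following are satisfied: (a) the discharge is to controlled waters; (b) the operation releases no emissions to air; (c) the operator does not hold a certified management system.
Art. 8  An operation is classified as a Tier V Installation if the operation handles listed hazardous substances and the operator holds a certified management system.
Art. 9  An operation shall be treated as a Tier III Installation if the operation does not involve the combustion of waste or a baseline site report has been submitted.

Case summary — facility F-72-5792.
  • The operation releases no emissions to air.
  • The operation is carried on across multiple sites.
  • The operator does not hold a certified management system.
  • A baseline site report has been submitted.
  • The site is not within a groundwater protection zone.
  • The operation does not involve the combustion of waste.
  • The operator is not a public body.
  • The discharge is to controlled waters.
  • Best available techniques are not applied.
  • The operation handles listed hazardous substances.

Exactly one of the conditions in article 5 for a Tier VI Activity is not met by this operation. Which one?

Senior Activity

Under article 2: the operator is a public body? no; or the operation is carried on across multiple sites? yes; or best available techniques are not applied? yes. So the operation is a Tier I Operation.
Under article 9: the operation does not involve the combustion of waste? yes; or a baseline site report has been submitted? yes. So the operation is a Tier III Installation.
Under article 3: Tier I Operation (article 2)? yes; or Tier III Installation (article 9)? yes. So the operation is a Regulated Activity.
Under article 7: the discharge is to controlled waters? yes; the operation releases no emissions to air? yes; the operator does not hold a certified management system? yes — 3 of 3 hold (need ≥2) → satisfied.
Under article 1: the site is not within a groundwater protection zone? yes; and the operation does not handle listed hazardous substances? no. So the operation is not a Provisional Undertaking.
Under article 4: not an Exempt Undertaking (article 7)? no; or Provisional Undertaking (article 1)? no. So the operation is not a Senior Activity.
Under article 5: Regulated Activity (article 3)? yes; and Senior Activity (article 4)? no. So the operation is not a Tier VI Activity.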